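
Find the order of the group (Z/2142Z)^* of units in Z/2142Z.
(Z/2142Z)^* consists of the classes a with gcd(a, 2142) = 1, so its order is φ(2142). φ is multiplicative, with φ(p^e) = p^e − p^(e−1). Factorise 2142 = 2 · 3^2 · 7 · 17. Then
  φ(2142) = (2 − 1) · (3^2 − 3^1) · (7 − 1) · (17 − 1) = 1 · 6 · 6 · 16 = 576.
Thus |(Z/2142Z)^*| = 576.

Final answer: |(Z/2142Z)^*| = 576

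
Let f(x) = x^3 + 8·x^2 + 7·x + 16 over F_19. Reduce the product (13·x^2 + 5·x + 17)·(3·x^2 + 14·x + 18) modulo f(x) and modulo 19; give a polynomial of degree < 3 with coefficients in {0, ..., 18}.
Multiply as integer polynomials: a · b = 39·x^4 + 197·x^3 + 355·x^2 + 328·x + 306. Reducing coefficients mod 19: a · b ≡ x^4 + 7·x^3 + 13·x^2 + 5·x + 2. Now divide by f(x) = x^3 + 8·x^2 + 7·x + 16 in F_19[x], eliminating the leading term at each step:
  leading term x^4: subtract (x)·f(x) = x^4 + 8·x^3 + 7·x^2 + 16·x, leaving 18·x^3 + 6·x^2 + 8·x + 2 (coefficients mod 19)
  leading term 18·x^3: subtract (18)·f(x) = 18·x^3 + 11·x^2 + 12·x + 3, leaving 14·x^2 + 15·x + 18 (coefficients mod 19)
The degree is now < 3, so this is the remainder. Hence a · b ≡ 14·x^2 + 15·x + 18 in F_19[x]/(f).

Final answer: a · b ≡ 14·x^2 + 15·x + 18 (mod f(x))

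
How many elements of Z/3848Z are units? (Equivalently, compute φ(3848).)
An element a ∈ Z/3848Z is a unit iff gcd(a, 3848) = 1, so the number of units is φ(3848). φ is multiplicative, with φ(p^e) = p^e − p^(e−1). Factorise 3848 = 2^3 · 13 · 37. Then
  φ(3848) = (2^3 − 2^2) · (13 − 1) · (37 − 1) = 4 · 12 · 36 = 1728.

Final answer: Z/3848Z has φ(3848) = 1728 units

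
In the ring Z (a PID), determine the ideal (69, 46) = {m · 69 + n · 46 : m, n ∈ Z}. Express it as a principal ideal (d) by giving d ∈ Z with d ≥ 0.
(69, 46) = (23); d = 23

In the PID Z, (a, b) is generated by gcd(a, b). Compute gcd(69, 46) with the extended Euclidean algorithm, tracking rows (r, s, t) with s·69 + t·46 = r:
  row A: (69, 1, 0)   [1·69 + 0·46 = 69]
  row B: (46, 0, 1)   [0·69 + 1·46 = 46]
  69 = 1·46 + 23   → row C = row A − 1·row B = (23, 1, −1)   [check: 1·69 − 1·46 = 23]
  46 = 2·23 + 0   → remainder 0, stop. gcd = 23 (last nonzero row C).
So gcd(69, 46) = 23, with Bézout identity 1·69 − 1·46 = 23. Containment (⊇): the Bézout identity exhibits 23 as an element of (69, 46), giving (23) ⊆ (69, 46). Containment (⊆): since 23 | 69 and 23 | 46 (69 = 23·3, 46 = 23·2), every Z-linear combination of 69 and 46 is divisible by 23, so (69, 46) ⊆ (23). Therefore (69, 46) = (23), d = 23.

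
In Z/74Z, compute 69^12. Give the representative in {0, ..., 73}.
47

Use repeated squaring. Binary(12) = 1100. Walk through the bits of the exponent 12 left-to-right: at each bit after the leading one, square the running value, then multiply by 69 if the bit is 1 (always reducing mod 74):
  bit 1 = 1 (leading): start with 69.
  bit 2 = 1: square 69^2 = 4761 ≡ 25; bit is 1, so multiply 25·69 = 1725 ≡ 23 (mod 74).
  bit 3 = 0: square 23^2 = 529 ≡ 11 (mod 74).
  bit 4 = 0: square 11^2 = 121 ≡ 47 (mod 74).
Final value: 69^12 ≡ 47 (mod 74).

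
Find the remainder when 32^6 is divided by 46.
Use repeated squaring. Binary(6) = 110. Walk through the bits of the exponent 6 left-to-right: at each bit after the leading one, square the running value, then multiply by 32 if the bit is 1 (always reducing mod 46):
  bit 1 = 1 (leading): start with 32.
  bit 2 = 1: square 32^2 = 1024 ≡ 12; bit is 1, so multiply 12·32 = 384 ≡ 16 (mod 46).
  bit 3 = 0: square 16^2 = 256 ≡ 26 (mod 46).
Final value: 32^6 ≡ 26 (mod 46).

Final answer: 26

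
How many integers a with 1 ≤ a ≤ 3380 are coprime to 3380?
1248

The number of a ∈ {1, ..., 3380} with gcd(a, 3380) = 1 is by definition Euler's totient φ(3380). φ is multiplicative, with φ(p^e) = p^e − p^(e−1). Factorise 3380 = 2^2 · 5 · 13^2. Then
  φ(3380) = (2^2 − 2^1) · (5 − 1) · (13^2 − 13^1) = 2 · 4 · 156 = 1248.
So there are 1248 such integers.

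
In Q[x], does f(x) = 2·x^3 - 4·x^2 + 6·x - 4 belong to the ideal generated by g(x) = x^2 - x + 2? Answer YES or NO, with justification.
YES

In Q[x] the ideal (g) consists of all multiples of g, so f ∈ (g) iff g | f, i.e. iff the remainder of f on division by g is 0. Divide f by g (g is monic, so eliminate the leading term of the running remainder at each step):
  leading term 2·x^3: subtract (2·x)·g(x) = 2·x^3 - 2·x^2 + 4·x, leaving -2·x^2 + 2·x - 4
  leading term -2·x^2: subtract (-2)·g(x) = -2·x^2 + 2·x - 4, leaving 0
The remainder is 0, so f(x) = g(x) · h(x) with h(x) = 2·x - 2. Hence g | f, i.e. f ∈ (g).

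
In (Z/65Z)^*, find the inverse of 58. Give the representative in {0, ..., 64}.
Apply the extended Euclidean algorithm to (65, 58), tracking rows (r, s, t) with s·65 + t·58 = r. Each division r_prev = q·r_cur + r_new produces the new row as (previous row) − q·(current row):
  row A: (65, 1, 0)   [1·65 + 0·58 = 65]
  row B: (58, 0, 1)   [0·65 + 1·58 = 58]
  65 = 1·58 + 7   → row C = row A − 1·row B = (7, 1, −1)   [check: 1·65 − 1·58 = 7]
  58 = 8·7 + 2   → row D = row B − 8·row C = (2, −8, 9)   [check: −8·65 + 9·58 = 2]
  7 = 3·2 + 1   → row E = row C − 3·row D = (1, 25, −28)   [check: 25·65 − 28·58 = 1]
  2 = 2·1 + 0   → remainder 0, stop. gcd = 1 (last nonzero row E).
The gcd is 1, so 58 is invertible mod 65. The last nonzero row gives 25·65 − 28·58 = 1, so t = −28. So 58^(−1) ≡ −28 ≡ 37 (mod 65). Verify: 58 · 37 = 2146 ≡ 1 (mod 65). ✓

Final answer: 58^(−1) ≡ 37 (mod 65)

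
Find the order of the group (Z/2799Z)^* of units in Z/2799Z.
(Z/2799Z)^* consists of the classes a with gcd(a, 2799) = 1, so its order is φ(2799). φ is multiplicative, with φ(p^e) = p^e − p^(e−1). Factorise 2799 = 3^2 · 311. Then
  φ(2799) = (3^2 − 3^1) · (311 − 1) = 6 · 310 = 1860.
Thus |(Z/2799Z)^*| = 1860.

Final answer: |(Z/2799Z)^*| = 1860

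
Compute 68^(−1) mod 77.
68^(−1) ≡ 17 (mod 77)

Apply the extended Euclidean algorithm to (77, 68), tracking rows (r, s, t) with s·77 + t·68 = r. Each division r_prev = q·r_cur + r_new produces the new row as (previous row) − q·(current row):
  row A: (77, 1, 0)   [1·77 + 0·68 = 77]
  row B: (68, 0, 1)   [0·77 + 1·68 = 68]
  77 = 1·68 + 9   → row C = row A − 1·row B = (9, 1, −1)   [check: 1·77 − 1·68 = 9]
  68 = 7·9 + 5   → row D = row B − 7·row C = (5, −7, 8)   [check: −7·77 + 8·68 = 5]
  9 = 1·5 + 4   → row E = row C − 1·row D = (4, 8, −9)   [check: 8·77 − 9·68 = 4]
  5 = 1·4 + 1   → row F = row D − 1·row E = (1, −15, 17)   [check: −15·77 + 17·68 = 1]
  4 = 4·1 + 0   → remainder 0, stop. gcd = 1 (last nonzero row F).
The gcd is 1, so 68 is invertible mod 77. The last nonzero row gives −15·77 + 17·68 = 1, so t = 17. So 68^(−1) ≡ 17 (mod 77). Verify: 68 · 17 = 1156 ≡ 1 (mod 77). ✓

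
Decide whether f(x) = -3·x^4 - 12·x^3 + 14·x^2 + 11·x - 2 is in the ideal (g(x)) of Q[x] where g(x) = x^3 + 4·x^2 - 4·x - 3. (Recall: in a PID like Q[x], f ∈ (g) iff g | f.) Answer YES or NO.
In Q[x] the ideal (g) consists of all multiples of g, so f ∈ (g) iff g | f, i.e. iff the remainder of f on division by g is 0. Divide f by g (g is monic, so eliminate the leading term of the running remainder at each step):
  leading term -3·x^4: subtract (-3·x)·g(x) = -3·x^4 - 12·x^3 + 12·x^2 + 9·x, leaving 2·x^2 + 2·x - 2
The remainder r(x) = 2·x^2 + 2·x - 2 ≠ 0 (and deg r < deg g), so g ∤ f, i.e. f ∉ (g).

Final answer: NO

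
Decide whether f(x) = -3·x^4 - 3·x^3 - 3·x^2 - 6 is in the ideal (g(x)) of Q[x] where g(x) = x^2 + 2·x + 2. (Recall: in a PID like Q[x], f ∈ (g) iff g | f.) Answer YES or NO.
YES

In Q[x] the ideal (g) consists of all multiples of g, so f ∈ (g) iff g | f, i.e. iff the remainder of f on division by g is 0. Divide f by g (g is monic, so eliminate the leading term of the running remainder at each step):
  leading term -3·x^4: subtract (-3·x^2)·g(x) = -3·x^4 - 6·x^3 - 6·x^2, leaving 3·x^3 + 3·x^2 - 6
  leading term 3·x^3: subtract (3·x)·g(x) = 3·x^3 + 6·x^2 + 6·x, leaving -3·x^2 - 6·x - 6
  leading term -3·x^2: subtract (-3)·g(x) = -3·x^2 - 6·x - 6, leaving 0
The remainder is 0, so f(x) = g(x) · h(x) with h(x) = -3·x^2 + 3·x - 3. Hence g | f, i.e. f ∈ (g).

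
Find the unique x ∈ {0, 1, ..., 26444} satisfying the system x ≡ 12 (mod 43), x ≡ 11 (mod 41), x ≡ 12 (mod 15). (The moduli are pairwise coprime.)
The moduli 43, 41, 15 are pairwise coprime, so by the CRT there is a unique solution mod 43·41·15 = 26445.
Solve by successive substitution. Start with x ≡ 12 (mod 43).
  Combine with x ≡ 11 (mod 41): write x = 12 + 43·t and require 12 + 43·t ≡ 11 (mod 41), i.e. 43·t ≡ 11 − 12 ≡ 40 (mod 41). Since 43^(−1) ≡ 21 (mod 41) (43 ≡ 2 (mod 41)), t ≡ 21·40 ≡ 20 (mod 41). So x ≡ 12 + 43·20 = 872 (mod 1763).
  Combine with x ≡ 12 (mod 15): write x = 872 + 1763·t and require 872 + 1763·t ≡ 12 (mod 15), i.e. 1763·t ≡ 12 − 872 ≡ 10 (mod 15). Since 1763^(−1) ≡ 2 (mod 15) (1763 ≡ 8 (mod 15)), t ≡ 2·10 ≡ 5 (mod 15). So x ≡ 872 + 1763·5 = 9687 (mod 26445).
Unique solution in [0, 26445): x = 9687.

Final answer: x ≡ 9687 (mod 26445); the representative in [0, 26445) is 9687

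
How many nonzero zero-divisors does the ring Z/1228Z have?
Z/1228Z has 615 nonzero zero-divisors

In Z/1228Z each nonzero element is either a unit (gcd with 1228 is 1) or a zero-divisor (gcd > 1). The number of units is φ(1228): factorise 1228 = 2^2 · 307, so φ(1228) = (2^2 − 2^1) · (307 − 1) = 2 · 306 = 612. The nonzero elements number 1228 − 1 = 1227. Hence the nonzero zero-divisors number 1227 − 612 = 615.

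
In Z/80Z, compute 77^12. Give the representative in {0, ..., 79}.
1

Use repeated squaring. Binary(12) = 1100. Walk through the bits of the exponent 12 left-to-right: at each bit after the leading one, square the running value, then multiply by 77 if the bit is 1 (always reducing mod 80):
  bit 1 = 1 (leading): start with 77.
  bit 2 = 1: square 77^2 = 5929 ≡ 9; bit is 1, so multiply 9·77 = 693 ≡ 53 (mod 80).
  bit 3 = 0: square 53^2 = 2809 ≡ 9 (mod 80).
  bit 4 = 0: square 9^2 = 81 ≡ 1 (mod 80).
Final value: 77^12 ≡ 1 (mod 80).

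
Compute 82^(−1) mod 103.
82^(−1) ≡ 49 (mod 103)

Apply the extended Euclidean algorithm to (103, 82), tracking rows (r, s, t) with s·103 + t·82 = r. Each division r_prev = q·r_cur + r_new produces the new row as (previous row) − q·(current row):
  row A: (103, 1, 0)   [1·103 + 0·82 = 103]
  row B: (82, 0, 1)   [0·103 + 1·82 = 82]
  103 = 1·82 + 21   → row C = row A − 1·row B = (21, 1, −1)   [check: 1·103 − 1·82 = 21]
  82 = 3·21 + 19   → row D = row B − 3·row C = (19, −3, 4)   [check: −3·103 + 4·82 = 19]
  21 = 1·19 + 2   → row E = row C − 1·row D = (2, 4, −5)   [check: 4·103 − 5·82 = 2]
  19 = 9·2 + 1   → row F = row D − 9·row E = (1, −39, 49)   [check: −39·103 + 49·82 = 1]
  2 = 2·1 + 0   → remainder 0, stop. gcd = 1 (last nonzero row F).
The gcd is 1, so 82 is invertible mod 103. The last nonzero row gives −39·103 + 49·82 = 1, so t = 49. So 82^(−1) ≡ 49 (mod 103). Verify: 82 · 49 = 4018 ≡ 1 (mod 103). ✓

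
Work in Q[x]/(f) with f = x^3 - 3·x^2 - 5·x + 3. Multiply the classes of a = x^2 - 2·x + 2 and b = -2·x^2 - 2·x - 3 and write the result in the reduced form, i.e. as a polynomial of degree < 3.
First multiply in Q[x] without reducing: a · b = -2·x^4 + 2·x^3 - 3·x^2 + 2·x - 6. Now divide by f(x) = x^3 - 3·x^2 - 5·x + 3, eliminating the leading term at each step:
  leading term -2·x^4: subtract (-2·x)·f(x) = -2·x^4 + 6·x^3 + 10·x^2 - 6·x, leaving -4·x^3 - 13·x^2 + 8·x - 6
  leading term -4·x^3: subtract (-4)·f(x) = -4·x^3 + 12·x^2 + 20·x - 12, leaving -25·x^2 - 12·x + 6
The degree is now < 3, so this is the remainder. Hence a · b ≡ -25·x^2 - 12·x + 6 in Q[x]/(f).

Final answer: a · b ≡ -25·x^2 - 12·x + 6 (mod f(x))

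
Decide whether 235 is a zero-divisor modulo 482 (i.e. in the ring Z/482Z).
NO

gcd(235, 482) = 1, so 235 is a unit in Z/482Z (it has a multiplicative inverse). A unit cannot be a zero-divisor: if 235·b ≡ 0 then multiplying both sides by 235^(−1) gives b ≡ 0. So 235 is not a zero-divisor.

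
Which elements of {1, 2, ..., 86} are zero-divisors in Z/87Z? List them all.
nonzero zero-divisors of Z/87Z = {3, 6, 9, 12, 15, 18, 21, 24, 27, 29, 30, 33, 36, 39, 42, 45, 48, 51, 54, 57, 58, 60, 63, 66, 69, 72, 75, 78, 81, 84}

An element a ∈ Z/87Z (with a ≠ 0) is a zero-divisor iff gcd(a, 87) > 1 (because a is a unit precisely when gcd(a, n) = 1, and in Z/nZ every nonzero, non-unit element is a zero-divisor). Scan a = 1, ..., 86 and keep those with gcd(a, 87) > 1:
  gcd(3, 87) = 3, gcd(6, 87) = 3, gcd(9, 87) = 3, gcd(12, 87) = 3, gcd(15, 87) = 3, gcd(18, 87) = 3, gcd(21, 87) = 3, gcd(24, 87) = 3, gcd(27, 87) = 3, gcd(29, 87) = 29, gcd(30, 87) = 3, gcd(33, 87) = 3, gcd(36, 87) = 3, gcd(39, 87) = 3, gcd(42, 87) = 3, gcd(45, 87) = 3, gcd(48, 87) = 3, gcd(51, 87) = 3, gcd(54, 87) = 3, gcd(57, 87) = 3, gcd(58, 87) = 29, gcd(60, 87) = 3, gcd(63, 87) = 3, gcd(66, 87) = 3, gcd(69, 87) = 3, gcd(72, 87) = 3, gcd(75, 87) = 3, gcd(78, 87) = 3, gcd(81, 87) = 3, gcd(84, 87) = 3.
All other a ∈ {1, ..., 86} have gcd(a, 87) = 1 and are units. So the nonzero zero-divisors are exactly the 30 values of a appearing in this scan.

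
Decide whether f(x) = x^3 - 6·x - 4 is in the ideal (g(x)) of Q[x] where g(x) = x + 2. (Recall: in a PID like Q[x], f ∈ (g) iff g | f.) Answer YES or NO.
In Q[x] the ideal (g) consists of all multiples of g, so f ∈ (g) iff g | f, i.e. iff the remainder of f on division by g is 0. Divide f by g (g is monic, so eliminate the leading term of the running remainder at each step):
  leading term x^3: subtract (x^2)·g(x) = x^3 + 2·x^2, leaving -2·x^2 - 6·x - 4
  leading term -2·x^2: subtract (-2·x)·g(x) = -2·x^2 - 4·x, leaving -2·x - 4
  leading term -2·x: subtract (-2)·g(x) = -2·x - 4, leaving 0
The remainder is 0, so f(x) = g(x) · h(x) with h(x) = x^2 - 2·x - 2. Hence g | f, i.e. f ∈ (g).

Final answer: YES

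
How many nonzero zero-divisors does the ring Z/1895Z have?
Z/1895Z has 382 nonzero zero-divisors

In Z/1895Z each nonzero element is either a unit (gcd with 1895 is 1) or a zero-divisor (gcd > 1). The number of units is φ(1895): factorise 1895 = 5 · 379, so φ(1895) = (5 − 1) · (379 − 1) = 4 · 378 = 1512. The nonzero elements number 1895 − 1 = 1894. Hence the nonzero zero-divisors number 1894 − 1512 = 382.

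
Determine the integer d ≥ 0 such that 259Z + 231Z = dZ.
In the PID Z, (a, b) is generated by gcd(a, b). Compute gcd(259, 231) with the extended Euclidean algorithm, tracking rows (r, s, t) with s·259 + t·231 = r:
  row A: (259, 1, 0)   [1·259 + 0·231 = 259]
  row B: (231, 0, 1)   [0·259 + 1·231 = 231]
  259 = 1·231 + 28   → row C = row A − 1·row B = (28, 1, −1)   [check: 1·259 − 1·231 = 28]
  231 = 8·28 + 7   → row D = row B − 8·row C = (7, −8, 9)   [check: −8·259 + 9·231 = 7]
  28 = 4·7 + 0   → remainder 0, stop. gcd = 7 (last nonzero row D).
So gcd(259, 231) = 7, with Bézout identity −8·259 + 9·231 = 7. Containment (⊇): the Bézout identity exhibits 7 as an element of (259, 231), giving (7) ⊆ (259, 231). Containment (⊆): since 7 | 259 and 7 | 231 (259 = 7·37, 231 = 7·33), every Z-linear combination of 259 and 231 is divisible by 7, so (259, 231) ⊆ (7). Therefore (259, 231) = (7), d = 7.

Final answer: (259, 231) = (7); d = 7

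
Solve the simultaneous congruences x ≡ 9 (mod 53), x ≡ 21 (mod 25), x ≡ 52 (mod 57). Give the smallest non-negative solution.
x ≡ 65146 (mod 75525); the representative in [0, 75525) is 65146

The moduli 53, 25, 57 are pairwise coprime, so by the CRT there is a unique solution mod 53·25·57 = 75525.
Solve by successive substitution. Start with x ≡ 9 (mod 53).
  Combine with x ≡ 21 (mod 25): write x = 9 + 53·t and require 9 + 53·t ≡ 21 (mod 25), i.e. 53·t ≡ 21 − 9 ≡ 12 (mod 25). Since 53^(−1) ≡ 17 (mod 25) (53 ≡ 3 (mod 25)), t ≡ 17·12 ≡ 4 (mod 25). So x ≡ 9 + 53·4 = 221 (mod 1325).
  Combine with x ≡ 52 (mod 57): write x = 221 + 1325·t and require 221 + 1325·t ≡ 52 (mod 57), i.e. 1325·t ≡ 52 − 221 ≡ 2 (mod 57). Since 1325^(−1) ≡ 53 (mod 57) (1325 ≡ 14 (mod 57)), t ≡ 53·2 ≡ 49 (mod 57). So x ≡ 221 + 1325·49 = 65146 (mod 75525).
Unique solution in [0, 75525): x = 65146.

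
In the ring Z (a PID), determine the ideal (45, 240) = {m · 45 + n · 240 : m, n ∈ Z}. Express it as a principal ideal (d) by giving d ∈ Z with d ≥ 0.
In the PID Z, (a, b) is generated by gcd(a, b). Compute gcd(240, 45) with the extended Euclidean algorithm, tracking rows (r, s, t) with s·240 + t·45 = r:
  row A: (240, 1, 0)   [1·240 + 0·45 = 240]
  row B: (45, 0, 1)   [0·240 + 1·45 = 45]
  240 = 5·45 + 15   → row C = row A − 5·row B = (15, 1, −5)   [check: 1·240 − 5·45 = 15]
  45 = 3·15 + 0   → remainder 0, stop. gcd = 15 (last nonzero row C).
So gcd(45, 240) = 15, with Bézout identity 1·240 − 5·45 = 15. Containment (⊇): the Bézout identity exhibits 15 as an element of (45, 240), giving (15) ⊆ (45, 240). Containment (⊆): since 15 | 45 and 15 | 240 (45 = 15·3, 240 = 15·16), every Z-linear combination of 45 and 240 is divisible by 15, so (45, 240) ⊆ (15). Therefore (45, 240) = (15), d = 15.

Final answer: (45, 240) = (15); d = 15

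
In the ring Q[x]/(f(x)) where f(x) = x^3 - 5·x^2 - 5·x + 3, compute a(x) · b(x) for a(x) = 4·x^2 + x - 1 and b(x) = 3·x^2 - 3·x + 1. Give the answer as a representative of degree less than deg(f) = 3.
First multiply in Q[x] without reducing: a · b = 12·x^4 - 9·x^3 - 2·x^2 + 4·x - 1. Now divide by f(x) = x^3 - 5·x^2 - 5·x + 3, eliminating the leading term at each step:
  leading term 12·x^4: subtract (12·x)·f(x) = 12·x^4 - 60·x^3 - 60·x^2 + 36·x, leaving 51·x^3 + 58·x^2 - 32·x - 1
  leading term 51·x^3: subtract (51)·f(x) = 51·x^3 - 255·x^2 - 255·x + 153, leaving 313·x^2 + 223·x - 154
The degree is now < 3, so this is the remainder. Hence a · b ≡ 313·x^2 + 223·x - 154 in Q[x]/(f).

Final answer: a · b ≡ 313·x^2 + 223·x - 154 (mod f(x))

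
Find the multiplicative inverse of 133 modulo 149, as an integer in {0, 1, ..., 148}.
133^(−1) ≡ 121 (mod 149)

Apply the extended Euclidean algorithm to (149, 133), tracking rows (r, s, t) with s·149 + t·133 = r. Each division r_prev = q·r_cur + r_new produces the new row as (previous row) − q·(current row):
  row A: (149, 1, 0)   [1·149 + 0·133 = 149]
  row B: (133, 0, 1)   [0·149 + 1·133 = 133]
  149 = 1·133 + 16   → row C = row A − 1·row B = (16, 1, −1)   [check: 1·149 − 1·133 = 16]
  133 = 8·16 + 5   → row D = row B − 8·row C = (5, −8, 9)   [check: −8·149 + 9·133 = 5]
  16 = 3·5 + 1   → row E = row C − 3·row D = (1, 25, −28)   [check: 25·149 − 28·133 = 1]
  5 = 5·1 + 0   → remainder 0, stop. gcd = 1 (last nonzero row E).
The gcd is 1, so 133 is invertible mod 149. The last nonzero row gives 25·149 − 28·133 = 1, so t = −28. So 133^(−1) ≡ −28 ≡ 121 (mod 149). Verify: 133 · 121 = 16093 ≡ 1 (mod 149). ✓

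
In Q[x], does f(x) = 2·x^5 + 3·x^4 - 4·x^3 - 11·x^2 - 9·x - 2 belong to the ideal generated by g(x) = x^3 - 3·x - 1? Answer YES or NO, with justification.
YES

In Q[x] the ideal (g) consists of all multiples of g, so f ∈ (g) iff g | f, i.e. iff the remainder of f on division by g is 0. Divide f by g (g is monic, so eliminate the leading term of the running remainder at each step):
  leading term 2·x^5: subtract (2·x^2)·g(x) = 2·x^5 - 6·x^3 - 2·x^2, leaving 3·x^4 + 2·x^3 - 9·x^2 - 9·x - 2
  leading term 3·x^4: subtract (3·x)·g(x) = 3·x^4 - 9·x^2 - 3·x, leaving 2·x^3 - 6·x - 2
  leading term 2·x^3: subtract (2)·g(x) = 2·x^3 - 6·x - 2, leaving 0
The remainder is 0, so f(x) = g(x) · h(x) with h(x) = 2·x^2 + 3·x + 2. Hence g | f, i.e. f ∈ (g).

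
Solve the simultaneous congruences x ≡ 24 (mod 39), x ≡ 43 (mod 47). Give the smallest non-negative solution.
The moduli 39, 47 are pairwise coprime, so by the CRT there is a unique solution mod 39·47 = 1833.
Solve by successive substitution. Start with x ≡ 24 (mod 39).
  Combine with x ≡ 43 (mod 47): write x = 24 + 39·t and require 24 + 39·t ≡ 43 (mod 47), i.e. 39·t ≡ 43 − 24 ≡ 19 (mod 47). Since 39^(−1) ≡ 41 (mod 47), t ≡ 41·19 ≡ 27 (mod 47). So x ≡ 24 + 39·27 = 1077 (mod 1833).
Unique solution in [0, 1833): x = 1077.

Final answer: x ≡ 1077 (mod 1833); the representative in [0, 1833) is 1077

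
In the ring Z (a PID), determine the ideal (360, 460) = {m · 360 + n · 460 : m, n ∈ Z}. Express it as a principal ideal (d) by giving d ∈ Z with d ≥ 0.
(360, 460) = (20); d = 20

In the PID Z, (a, b) is generated by gcd(a, b). Compute gcd(460, 360) with the extended Euclidean algorithm, tracking rows (r, s, t) with s·460 + t·360 = r:
  row A: (460, 1, 0)   [1·460 + 0·360 = 460]
  row B: (360, 0, 1)   [0·460 + 1·360 = 360]
  460 = 1·360 + 100   → row C = row A − 1·row B = (100, 1, −1)   [check: 1·460 − 1·360 = 100]
  360 = 3·100 + 60   → row D = row B − 3·row C = (60, −3, 4)   [check: −3·460 + 4·360 = 60]
  100 = 1·60 + 40   → row E = row C − 1·row D = (40, 4, −5)   [check: 4·460 − 5·360 = 40]
  60 = 1·40 + 20   → row F = row D − 1·row E = (20, −7, 9)   [check: −7·460 + 9·360 = 20]
  40 = 2·20 + 0   → remainder 0, stop. gcd = 20 (last nonzero row F).
So gcd(360, 460) = 20, with Bézout identity −7·460 + 9·360 = 20. Containment (⊇): the Bézout identity exhibits 20 as an element of (360, 460), giving (20) ⊆ (360, 460). Containment (⊆): since 20 | 360 and 20 | 460 (360 = 20·18, 460 = 20·23), every Z-linear combination of 360 and 460 is divisible by 20, so (360, 460) ⊆ (20). Therefore (360, 460) = (20), d = 20.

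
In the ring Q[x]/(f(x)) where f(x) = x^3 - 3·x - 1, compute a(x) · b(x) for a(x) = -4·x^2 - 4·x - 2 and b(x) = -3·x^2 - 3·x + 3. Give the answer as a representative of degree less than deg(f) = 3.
a · b ≡ 42·x^2 + 78·x + 18 (mod f(x))

First multiply in Q[x] without reducing: a · b = 12·x^4 + 24·x^3 + 6·x^2 - 6·x - 6. Now divide by f(x) = x^3 - 3·x - 1, eliminating the leading term at each step:
  leading term 12·x^4: subtract (12·x)·f(x) = 12·x^4 - 36·x^2 - 12·x, leaving 24·x^3 + 42·x^2 + 6·x - 6
  leading term 24·x^3: subtract (24)·f(x) = 24·x^3 - 72·x - 24, leaving 42·x^2 + 78·x + 18
The degree is now < 3, so this is the remainder. Hence a · b ≡ 42·x^2 + 78·x + 18 in Q[x]/(f).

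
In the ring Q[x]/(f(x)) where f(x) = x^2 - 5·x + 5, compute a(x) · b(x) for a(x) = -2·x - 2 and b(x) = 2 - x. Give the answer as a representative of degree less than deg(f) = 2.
a · b ≡ 8·x - 14 (mod f(x))

First multiply in Q[x] without reducing: a · b = 2·x^2 - 2·x - 4. Now divide by f(x) = x^2 - 5·x + 5, eliminating the leading term at each step:
  leading term 2·x^2: subtract (2)·f(x) = 2·x^2 - 10·x + 10, leaving 8·x - 14
The degree is now < 2, so this is the remainder. Hence a · b ≡ 8·x - 14 in Q[x]/(f).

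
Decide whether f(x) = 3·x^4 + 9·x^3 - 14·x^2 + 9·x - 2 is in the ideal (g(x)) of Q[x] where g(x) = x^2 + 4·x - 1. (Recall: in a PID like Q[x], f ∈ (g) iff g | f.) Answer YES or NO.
In Q[x] the ideal (g) consists of all multiples of g, so f ∈ (g) iff g | f, i.e. iff the remainder of f on division by g is 0. Divide f by g (g is monic, so eliminate the leading term of the running remainder at each step):
  leading term 3·x^4: subtract (3·x^2)·g(x) = 3·x^4 + 12·x^3 - 3·x^2, leaving -3·x^3 - 11·x^2 + 9·x - 2
  leading term -3·x^3: subtract (-3·x)·g(x) = -3·x^3 - 12·x^2 + 3·x, leaving x^2 + 6·x - 2
  leading term x^2: subtract (1)·g(x) = x^2 + 4·x - 1, leaving 2·x - 1
The remainder r(x) = 2·x - 1 ≠ 0 (and deg r < deg g), so g ∤ f, i.e. f ∉ (g).

Final answer: NO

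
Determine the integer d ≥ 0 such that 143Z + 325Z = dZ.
In the PID Z, (a, b) is generated by gcd(a, b). Compute gcd(325, 143) with the extended Euclidean algorithm, tracking rows (r, s, t) with s·325 + t·143 = r:
  row A: (325, 1, 0)   [1·325 + 0·143 = 325]
  row B: (143, 0, 1)   [0·325 + 1·143 = 143]
  325 = 2·143 + 39   → row C = row A − 2·row B = (39, 1, −2)   [check: 1·325 − 2·143 = 39]
  143 = 3·39 + 26   → row D = row B − 3·row C = (26, −3, 7)   [check: −3·325 + 7·143 = 26]
  39 = 1·26 + 13   → row E = row C − 1·row D = (13, 4, −9)   [check: 4·325 − 9·143 = 13]
  26 = 2·13 + 0   → remainder 0, stop. gcd = 13 (last nonzero row E).
So gcd(143, 325) = 13, with Bézout identity 4·325 − 9·143 = 13. Containment (⊇): the Bézout identity exhibits 13 as an element of (143, 325), giving (13) ⊆ (143, 325). Containment (⊆): since 13 | 143 and 13 | 325 (143 = 13·11, 325 = 13·25), every Z-linear combination of 143 and 325 is divisible by 13, so (143, 325) ⊆ (13). Therefore (143, 325) = (13), d = 13.

Final answer: (143, 325) = (13); d = 13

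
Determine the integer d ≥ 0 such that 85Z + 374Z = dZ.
In the PID Z, (a, b) is generated by gcd(a, b). Compute gcd(374, 85) with the extended Euclidean algorithm, tracking rows (r, s, t) with s·374 + t·85 = r:
  row A: (374, 1, 0)   [1·374 + 0·85 = 374]
  row B: (85, 0, 1)   [0·374 + 1·85 = 85]
  374 = 4·85 + 34   → row C = row A − 4·row B = (34, 1, −4)   [check: 1·374 − 4·85 = 34]
  85 = 2·34 + 17   → row D = row B − 2·row C = (17, −2, 9)   [check: −2·374 + 9·85 = 17]
  34 = 2·17 + 0   → remainder 0, stop. gcd = 17 (last nonzero row D).
So gcd(85, 374) = 17, with Bézout identity −2·374 + 9·85 = 17. Containment (⊇): the Bézout identity exhibits 17 as an element of (85, 374), giving (17) ⊆ (85, 374). Containment (⊆): since 17 | 85 and 17 | 374 (85 = 17·5, 374 = 17·22), every Z-linear combination of 85 and 374 is divisible by 17, so (85, 374) ⊆ (17). Therefore (85, 374) = (17), d = 17.

Final answer: (85, 374) = (17); d = 17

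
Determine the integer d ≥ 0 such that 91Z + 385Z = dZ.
(91, 385) = (7); d = 7

In the PID Z, (a, b) is generated by gcd(a, b). Compute gcd(385, 91) with the extended Euclidean algorithm, tracking rows (r, s, t) with s·385 + t·91 = r:
  row A: (385, 1, 0)   [1·385 + 0·91 = 385]
  row B: (91, 0, 1)   [0·385 + 1·91 = 91]
  385 = 4·91 + 21   → row C = row A − 4·row B = (21, 1, −4)   [check: 1·385 − 4·91 = 21]
  91 = 4·21 + 7   → row D = row B − 4·row C = (7, −4, 17)   [check: −4·385 + 17·91 = 7]
  21 = 3·7 + 0   → remainder 0, stop. gcd = 7 (last nonzero row D).
So gcd(91, 385) = 7, with Bézout identity −4·385 + 17·91 = 7. Containment (⊇): the Bézout identity exhibits 7 as an element of (91, 385), giving (7) ⊆ (91, 385). Containment (⊆): since 7 | 91 and 7 | 385 (91 = 7·13, 385 = 7·55), every Z-linear combination of 91 and 385 is divisible by 7, so (91, 385) ⊆ (7). Therefore (91, 385) = (7), d = 7.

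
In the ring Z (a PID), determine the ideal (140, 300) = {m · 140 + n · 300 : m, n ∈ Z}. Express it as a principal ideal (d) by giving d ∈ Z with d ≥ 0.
(140, 300) = (20); d = 20

In the PID Z, (a, b) is generated by gcd(a, b). Compute gcd(300, 140) with the extended Euclidean algorithm, tracking rows (r, s, t) with s·300 + t·140 = r:
  row A: (300, 1, 0)   [1·300 + 0·140 = 300]
  row B: (140, 0, 1)   [0·300 + 1·140 = 140]
  300 = 2·140 + 20   → row C = row A − 2·row B = (20, 1, −2)   [check: 1·300 − 2·140 = 20]
  140 = 7·20 + 0   → remainder 0, stop. gcd = 20 (last nonzero row C).
So gcd(140, 300) = 20, with Bézout identity 1·300 − 2·140 = 20. Containment (⊇): the Bézout identity exhibits 20 as an element of (140, 300), giving (20) ⊆ (140, 300). Containment (⊆): since 20 | 140 and 20 | 300 (140 = 20·7, 300 = 20·15), every Z-linear combination of 140 and 300 is divisible by 20, so (140, 300) ⊆ (20). Therefore (140, 300) = (20), d = 20.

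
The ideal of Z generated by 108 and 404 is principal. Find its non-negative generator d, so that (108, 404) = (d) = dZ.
(108, 404) = (4); d = 4

In the PID Z, (a, b) is generated by gcd(a, b). Compute gcd(404, 108) with the extended Euclidean algorithm, tracking rows (r, s, t) with s·404 + t·108 = r:
  row A: (404, 1, 0)   [1·404 + 0·108 = 404]
  row B: (108, 0, 1)   [0·404 + 1·108 = 108]
  404 = 3·108 + 80   → row C = row A − 3·row B = (80, 1, −3)   [check: 1·404 − 3·108 = 80]
  108 = 1·80 + 28   → row D = row B − 1·row C = (28, −1, 4)   [check: −1·404 + 4·108 = 28]
  80 = 2·28 + 24   → row E = row C − 2·row D = (24, 3, −11)   [check: 3·404 − 11·108 = 24]
  28 = 1·24 + 4   → row F = row D − 1·row E = (4, −4, 15)   [check: −4·404 + 15·108 = 4]
  24 = 6·4 + 0   → remainder 0, stop. gcd = 4 (last nonzero row F).
So gcd(108, 404) = 4, with Bézout identity −4·404 + 15·108 = 4. Containment (⊇): the Bézout identity exhibits 4 as an element of (108, 404), giving (4) ⊆ (108, 404). Containment (⊆): since 4 | 108 and 4 | 404 (108 = 4·27, 404 = 4·101), every Z-linear combination of 108 and 404 is divisible by 4, so (108, 404) ⊆ (4). Therefore (108, 404) = (4), d = 4.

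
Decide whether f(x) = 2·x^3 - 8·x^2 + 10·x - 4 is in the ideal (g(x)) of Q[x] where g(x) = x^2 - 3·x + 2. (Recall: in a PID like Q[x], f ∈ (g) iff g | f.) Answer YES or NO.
In Q[x] the ideal (g) consists of all multiples of g, so f ∈ (g) iff g | f, i.e. iff the remainder of f on division by g is 0. Divide f by g (g is monic, so eliminate the leading term of the running remainder at each step):
  leading term 2·x^3: subtract (2·x)·g(x) = 2·x^3 - 6·x^2 + 4·x, leaving -2·x^2 + 6·x - 4
  leading term -2·x^2: subtract (-2)·g(x) = -2·x^2 + 6·x - 4, leaving 0
The remainder is 0, so f(x) = g(x) · h(x) with h(x) = 2·x - 2. Hence g | f, i.e. f ∈ (g).

Final answer: YES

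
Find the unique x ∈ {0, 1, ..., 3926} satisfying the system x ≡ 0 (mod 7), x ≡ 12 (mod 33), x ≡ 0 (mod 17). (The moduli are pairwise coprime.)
x ≡ 3213 (mod 3927); the representative in [0, 3927) is 3213

The moduli 7, 33, 17 are pairwise coprime, so by the CRT there is a unique solution mod 7·33·17 = 3927.
Solve by successive substitution. Start with x ≡ 0 (mod 7).
  Combine with x ≡ 12 (mod 33): write x = 7·t and require 7·t ≡ 12 (mod 33). Since 7^(−1) ≡ 19 (mod 33), t ≡ 19·12 ≡ 30 (mod 33). So x ≡ 7·30 = 210 (mod 231).
  Combine with x ≡ 0 (mod 17): write x = 210 + 231·t and require 210 + 231·t ≡ 0 (mod 17), i.e. 231·t ≡ 0 − 210 ≡ 11 (mod 17). Since 231^(−1) ≡ 12 (mod 17) (231 ≡ 10 (mod 17)), t ≡ 12·11 ≡ 13 (mod 17). So x ≡ 210 + 231·13 = 3213 (mod 3927).
Unique solution in [0, 3927): x = 3213.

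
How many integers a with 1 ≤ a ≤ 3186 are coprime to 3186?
1044

The number of a ∈ {1, ..., 3186} with gcd(a, 3186) = 1 is by definition Euler's totient φ(3186). φ is multiplicative, with φ(p^e) = p^e − p^(e−1). Factorise 3186 = 2 · 3^3 · 59. Then
  φ(3186) = (2 − 1) · (3^3 − 3^2) · (59 − 1) = 1 · 18 · 58 = 1044.
So there are 1044 such integers.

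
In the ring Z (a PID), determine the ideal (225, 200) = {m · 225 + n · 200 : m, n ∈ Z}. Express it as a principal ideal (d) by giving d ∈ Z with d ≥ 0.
In the PID Z, (a, b) is generated by gcd(a, b). Compute gcd(225, 200) with the extended Euclidean algorithm, tracking rows (r, s, t) with s·225 + t·200 = r:
  row A: (225, 1, 0)   [1·225 + 0·200 = 225]
  row B: (200, 0, 1)   [0·225 + 1·200 = 200]
  225 = 1·200 + 25   → row C = row A − 1·row B = (25, 1, −1)   [check: 1·225 − 1·200 = 25]
  200 = 8·25 + 0   → remainder 0, stop. gcd = 25 (last nonzero row C).
So gcd(225, 200) = 25, with Bézout identity 1·225 − 1·200 = 25. Containment (⊇): the Bézout identity exhibits 25 as an element of (225, 200), giving (25) ⊆ (225, 200). Containment (⊆): since 25 | 225 and 25 | 200 (225 = 25·9, 200 = 25·8), every Z-linear combination of 225 and 200 is divisible by 25, so (225, 200) ⊆ (25). Therefore (225, 200) = (25), d = 25.

Final answer: (225, 200) = (25); d = 25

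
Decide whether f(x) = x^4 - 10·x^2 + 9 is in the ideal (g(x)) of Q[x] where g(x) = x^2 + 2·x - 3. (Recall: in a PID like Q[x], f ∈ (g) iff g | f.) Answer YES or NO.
In Q[x] the ideal (g) consists of all multiples of g, so f ∈ (g) iff g | f, i.e. iff the remainder of f on division by g is 0. Divide f by g (g is monic, so eliminate the leading term of the running remainder at each step):
  leading term x^4: subtract (x^2)·g(x) = x^4 + 2·x^3 - 3·x^2, leaving -2·x^3 - 7·x^2 + 9
  leading term -2·x^3: subtract (-2·x)·g(x) = -2·x^3 - 4·x^2 + 6·x, leaving -3·x^2 - 6·x + 9
  leading term -3·x^2: subtract (-3)·g(x) = -3·x^2 - 6·x + 9, leaving 0
The remainder is 0, so f(x) = g(x) · h(x) with h(x) = x^2 - 2·x - 3. Hence g | f, i.e. f ∈ (g).

Final answer: YES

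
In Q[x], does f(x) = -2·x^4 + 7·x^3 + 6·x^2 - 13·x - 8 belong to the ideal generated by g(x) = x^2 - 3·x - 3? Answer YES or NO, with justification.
In Q[x] the ideal (g) consists of all multiples of g, so f ∈ (g) iff g | f, i.e. iff the remainder of f on division by g is 0. Divide f by g (g is monic, so eliminate the leading term of the running remainder at each step):
  leading term -2·x^4: subtract (-2·x^2)·g(x) = -2·x^4 + 6·x^3 + 6·x^2, leaving x^3 - 13·x - 8
  leading term x^3: subtract (x)·g(x) = x^3 - 3·x^2 - 3·x, leaving 3·x^2 - 10·x - 8
  leading term 3·x^2: subtract (3)·g(x) = 3·x^2 - 9·x - 9, leaving 1 - x
The remainder r(x) = 1 - x ≠ 0 (and deg r < deg g), so g ∤ f, i.e. f ∉ (g).

Final answer: NO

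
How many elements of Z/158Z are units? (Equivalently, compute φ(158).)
Z/158Z has φ(158) = 78 units

An element a ∈ Z/158Z is a unit iff gcd(a, 158) = 1, so the number of units is φ(158). φ is multiplicative, with φ(p^e) = p^e − p^(e−1). Factorise 158 = 2 · 79. Then
  φ(158) = (2 − 1) · (79 − 1) = 1 · 78 = 78.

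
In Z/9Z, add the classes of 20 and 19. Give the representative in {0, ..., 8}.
Reduce the summands first: 20 ≡ 2, 19 ≡ 1 (mod 9), so 20 + 19 ≡ 2 + 1 (mod 9). 2 + 1 = 3; 3 = 0·9 + 3, so (20 + 19) mod 9 = 3.

Final answer: 3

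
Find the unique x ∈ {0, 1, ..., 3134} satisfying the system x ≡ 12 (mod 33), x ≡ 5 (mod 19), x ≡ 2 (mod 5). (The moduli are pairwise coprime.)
x ≡ 2817 (mod 3135); the representative in [0, 3135) is 2817

The moduli 33, 19, 5 are pairwise coprime, so by the CRT there is a unique solution mod 33·19·5 = 3135.
Solve by successive substitution. Start with x ≡ 12 (mod 33).
  Combine with x ≡ 5 (mod 19): write x = 12 + 33·t and require 12 + 33·t ≡ 5 (mod 19), i.e. 33·t ≡ 5 − 12 ≡ 12 (mod 19). Since 33^(−1) ≡ 15 (mod 19) (33 ≡ 14 (mod 19)), t ≡ 15·12 ≡ 9 (mod 19). So x ≡ 12 + 33·9 = 309 (mod 627).
  Combine with x ≡ 2 (mod 5): write x = 309 + 627·t and require 309 + 627·t ≡ 2 (mod 5), i.e. 627·t ≡ 2 − 309 ≡ 3 (mod 5). Since 627^(−1) ≡ 3 (mod 5) (627 ≡ 2 (mod 5)), t ≡ 3·3 ≡ 4 (mod 5). So x ≡ 309 + 627·4 = 2817 (mod 3135).
Unique solution in [0, 3135): x = 2817.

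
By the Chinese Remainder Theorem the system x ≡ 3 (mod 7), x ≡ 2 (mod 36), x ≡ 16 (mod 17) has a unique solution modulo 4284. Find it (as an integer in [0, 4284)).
x ≡ 3314 (mod 4284); the representative in [0, 4284) is 3314

The moduli 7, 36, 17 are pairwise coprime, so by the CRT there is a unique solution mod 7·36·17 = 4284.
Solve by successive substitution. Start with x ≡ 3 (mod 7).
  Combine with x ≡ 2 (mod 36): write x = 3 + 7·t and require 3 + 7·t ≡ 2 (mod 36), i.e. 7·t ≡ 2 − 3 ≡ 35 (mod 36). Since 7^(−1) ≡ 31 (mod 36), t ≡ 31·35 ≡ 5 (mod 36). So x ≡ 3 + 7·5 = 38 (mod 252).
  Combine with x ≡ 16 (mod 17): write x = 38 + 252·t and require 38 + 252·t ≡ 16 (mod 17), i.e. 252·t ≡ 16 − 38 ≡ 12 (mod 17). Since 252^(−1) ≡ 11 (mod 17) (252 ≡ 14 (mod 17)), t ≡ 11·12 ≡ 13 (mod 17). So x ≡ 38 + 252·13 = 3314 (mod 4284).
Unique solution in [0, 4284): x = 3314.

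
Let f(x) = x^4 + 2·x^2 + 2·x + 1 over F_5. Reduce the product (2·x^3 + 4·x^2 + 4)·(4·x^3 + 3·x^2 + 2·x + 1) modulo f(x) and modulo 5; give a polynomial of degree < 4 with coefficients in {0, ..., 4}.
Multiply as integer polynomials: a · b = 8·x^6 + 22·x^5 + 16·x^4 + 26·x^3 + 16·x^2 + 8·x + 4. Reducing coefficients mod 5: a · b ≡ 3·x^6 + 2·x^5 + x^4 + x^3 + x^2 + 3·x + 4. Now divide by f(x) = x^4 + 2·x^2 + 2·x + 1 in F_5[x], eliminating the leading term at each step:
  leading term 3·x^6: subtract (3·x^2)·f(x) = 3·x^6 + x^4 + x^3 + 3·x^2, leaving 2·x^5 + 3·x^2 + 3·x + 4 (coefficients mod 5)
  leading term 2·x^5: subtract (2·x)·f(x) = 2·x^5 + 4·x^3 + 4·x^2 + 2·x, leaving x^3 + 4·x^2 + x + 4 (coefficients mod 5)
The degree is now < 4, so this is the remainder. Hence a · b ≡ x^3 + 4·x^2 + x + 4 in F_5[x]/(f).

Final answer: a · b ≡ x^3 + 4·x^2 + x + 4 (mod f(x))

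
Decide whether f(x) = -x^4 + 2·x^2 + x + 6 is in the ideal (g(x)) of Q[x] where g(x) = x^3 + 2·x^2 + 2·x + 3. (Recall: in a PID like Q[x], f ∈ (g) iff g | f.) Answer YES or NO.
YES

In Q[x] the ideal (g) consists of all multiples of g, so f ∈ (g) iff g | f, i.e. iff the remainder of f on division by g is 0. Divide f by g (g is monic, so eliminate the leading term of the running remainder at each step):
  leading term -x^4: subtract (-x)·g(x) = -x^4 - 2·x^3 - 2·x^2 - 3·x, leaving 2·x^3 + 4·x^2 + 4·x + 6
  leading term 2·x^3: subtract (2)·g(x) = 2·x^3 + 4·x^2 + 4·x + 6, leaving 0
The remainder is 0, so f(x) = g(x) · h(x) with h(x) = 2 - x. Hence g | f, i.e. f ∈ (g).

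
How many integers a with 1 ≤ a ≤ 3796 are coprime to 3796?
The number of a ∈ {1, ..., 3796} with gcd(a, 3796) = 1 is by definition Euler's totient φ(3796). φ is multiplicative, with φ(p^e) = p^e − p^(e−1). Factorise 3796 = 2^2 · 13 · 73. Then
  φ(3796) = (2^2 − 2^1) · (13 − 1) · (73 − 1) = 2 · 12 · 72 = 1728.
So there are 1728 such integers.

Final answer: 1728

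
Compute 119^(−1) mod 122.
119^(−1) ≡ 81 (mod 122)

Apply the extended Euclidean algorithm to (122, 119), tracking rows (r, s, t) with s·122 + t·119 = r. Each division r_prev = q·r_cur + r_new produces the new row as (previous row) − q·(current row):
  row A: (122, 1, 0)   [1·122 + 0·119 = 122]
  row B: (119, 0, 1)   [0·122 + 1·119 = 119]
  122 = 1·119 + 3   → row C = row A − 1·row B = (3, 1, −1)   [check: 1·122 − 1·119 = 3]
  119 = 39·3 + 2   → row D = row B − 39·row C = (2, −39, 40)   [check: −39·122 + 40·119 = 2]
  3 = 1·2 + 1   → row E = row C − 1·row D = (1, 40, −41)   [check: 40·122 − 41·119 = 1]
  2 = 2·1 + 0   → remainder 0, stop. gcd = 1 (last nonzero row E).
The gcd is 1, so 119 is invertible mod 122. The last nonzero row gives 40·122 − 41·119 = 1, so t = −41. So 119^(−1) ≡ −41 ≡ 81 (mod 122). Verify: 119 · 81 = 9639 ≡ 1 (mod 122). ✓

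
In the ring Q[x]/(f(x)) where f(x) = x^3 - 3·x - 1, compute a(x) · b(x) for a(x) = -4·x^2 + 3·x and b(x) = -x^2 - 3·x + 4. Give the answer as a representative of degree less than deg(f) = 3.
a · b ≡ -13·x^2 + 43·x + 9 (mod f(x))

First multiply in Q[x] without reducing: a · b = 4·x^4 + 9·x^3 - 25·x^2 + 12·x. Now divide by f(x) = x^3 - 3·x - 1, eliminating the leading term at each step:
  leading term 4·x^4: subtract (4·x)·f(x) = 4·x^4 - 12·x^2 - 4·x, leaving 9·x^3 - 13·x^2 + 16·x
  leading term 9·x^3: subtract (9)·f(x) = 9·x^3 - 27·x - 9, leaving -13·x^2 + 43·x + 9
The degree is now < 3, so this is the remainder. Hence a · b ≡ -13·x^2 + 43·x + 9 in Q[x]/(f).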